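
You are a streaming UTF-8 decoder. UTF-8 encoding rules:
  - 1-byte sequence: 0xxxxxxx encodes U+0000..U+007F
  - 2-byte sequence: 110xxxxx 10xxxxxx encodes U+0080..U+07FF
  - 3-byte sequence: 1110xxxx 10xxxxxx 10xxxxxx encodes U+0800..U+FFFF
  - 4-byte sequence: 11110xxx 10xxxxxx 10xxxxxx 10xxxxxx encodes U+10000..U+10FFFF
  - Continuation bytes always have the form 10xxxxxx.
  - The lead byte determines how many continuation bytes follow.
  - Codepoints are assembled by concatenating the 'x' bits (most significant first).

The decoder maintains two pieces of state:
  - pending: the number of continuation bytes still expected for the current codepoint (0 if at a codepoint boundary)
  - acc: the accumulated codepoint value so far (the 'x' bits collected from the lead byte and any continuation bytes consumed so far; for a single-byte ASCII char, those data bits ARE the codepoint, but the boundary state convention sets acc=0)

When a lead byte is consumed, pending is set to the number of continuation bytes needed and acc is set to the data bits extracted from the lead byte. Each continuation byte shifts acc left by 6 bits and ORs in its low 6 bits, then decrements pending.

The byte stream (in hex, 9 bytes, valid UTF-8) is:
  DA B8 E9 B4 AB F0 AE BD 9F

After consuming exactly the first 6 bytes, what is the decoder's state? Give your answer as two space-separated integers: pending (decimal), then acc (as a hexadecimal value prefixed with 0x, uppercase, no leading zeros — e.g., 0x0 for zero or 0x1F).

Byte[0]=DA: 2-byte lead. pending=1, acc=0x1A
Byte[1]=B8: continuation. acc=(acc<<6)|0x38=0x6B8, pending=0
Byte[2]=E9: 3-byte lead. pending=2, acc=0x9
Byte[3]=B4: continuation. acc=(acc<<6)|0x34=0x274, pending=1
Byte[4]=AB: continuation. acc=(acc<<6)|0x2B=0x9D2B, pending=0
Byte[5]=F0: 4-byte lead. pending=3, acc=0x0

Answer: 3 0x0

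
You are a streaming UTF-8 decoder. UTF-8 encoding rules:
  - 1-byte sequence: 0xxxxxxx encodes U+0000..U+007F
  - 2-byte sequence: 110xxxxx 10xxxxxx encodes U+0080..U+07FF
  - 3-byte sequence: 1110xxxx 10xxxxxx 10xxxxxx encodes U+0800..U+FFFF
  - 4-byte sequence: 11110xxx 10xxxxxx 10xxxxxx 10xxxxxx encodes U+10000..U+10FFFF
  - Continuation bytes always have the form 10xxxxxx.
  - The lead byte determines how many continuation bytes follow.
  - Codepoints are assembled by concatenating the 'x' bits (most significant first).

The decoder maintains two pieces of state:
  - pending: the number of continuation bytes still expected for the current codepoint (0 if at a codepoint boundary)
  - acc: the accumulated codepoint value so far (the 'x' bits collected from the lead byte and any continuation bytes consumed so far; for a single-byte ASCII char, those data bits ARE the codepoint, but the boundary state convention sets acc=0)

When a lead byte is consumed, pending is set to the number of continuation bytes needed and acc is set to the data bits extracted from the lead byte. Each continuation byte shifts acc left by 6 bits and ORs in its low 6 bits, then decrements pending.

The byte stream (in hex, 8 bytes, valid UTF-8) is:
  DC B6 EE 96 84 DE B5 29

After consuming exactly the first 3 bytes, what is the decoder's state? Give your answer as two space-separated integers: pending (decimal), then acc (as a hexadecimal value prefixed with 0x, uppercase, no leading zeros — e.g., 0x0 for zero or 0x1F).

Byte[0]=DC: 2-byte lead. pending=1, acc=0x1C
Byte[1]=B6: continuation. acc=(acc<<6)|0x36=0x736, pending=0
Byte[2]=EE: 3-byte lead. pending=2, acc=0xE

Answer: 2 0xE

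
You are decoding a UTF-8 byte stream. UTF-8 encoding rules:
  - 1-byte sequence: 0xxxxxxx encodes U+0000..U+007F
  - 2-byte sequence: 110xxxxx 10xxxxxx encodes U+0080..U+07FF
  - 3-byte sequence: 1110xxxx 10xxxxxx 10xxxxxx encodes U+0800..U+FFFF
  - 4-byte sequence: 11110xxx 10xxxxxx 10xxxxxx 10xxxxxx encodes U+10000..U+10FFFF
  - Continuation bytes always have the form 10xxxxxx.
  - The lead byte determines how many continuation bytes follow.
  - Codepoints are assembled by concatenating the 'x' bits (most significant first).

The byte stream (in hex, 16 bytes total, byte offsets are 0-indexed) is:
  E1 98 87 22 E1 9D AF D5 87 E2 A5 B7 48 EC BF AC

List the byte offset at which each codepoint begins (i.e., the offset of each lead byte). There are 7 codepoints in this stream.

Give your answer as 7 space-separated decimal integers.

Answer: 0 3 4 7 9 12 13

Derivation:
Byte[0]=E1: 3-byte lead, need 2 cont bytes. acc=0x1
Byte[1]=98: continuation. acc=(acc<<6)|0x18=0x58
Byte[2]=87: continuation. acc=(acc<<6)|0x07=0x1607
Completed: cp=U+1607 (starts at byte 0)
Byte[3]=22: 1-byte ASCII. cp=U+0022
Byte[4]=E1: 3-byte lead, need 2 cont bytes. acc=0x1
Byte[5]=9D: continuation. acc=(acc<<6)|0x1D=0x5D
Byte[6]=AF: continuation. acc=(acc<<6)|0x2F=0x176F
Completed: cp=U+176F (starts at byte 4)
Byte[7]=D5: 2-byte lead, need 1 cont bytes. acc=0x15
Byte[8]=87: continuation. acc=(acc<<6)|0x07=0x547
Completed: cp=U+0547 (starts at byte 7)
Byte[9]=E2: 3-byte lead, need 2 cont bytes. acc=0x2
Byte[10]=A5: continuation. acc=(acc<<6)|0x25=0xA5
Byte[11]=B7: continuation. acc=(acc<<6)|0x37=0x2977
Completed: cp=U+2977 (starts at byte 9)
Byte[12]=48: 1-byte ASCII. cp=U+0048
Byte[13]=EC: 3-byte lead, need 2 cont bytes. acc=0xC
Byte[14]=BF: continuation. acc=(acc<<6)|0x3F=0x33F
Byte[15]=AC: continuation. acc=(acc<<6)|0x2C=0xCFEC
Completed: cp=U+CFEC (starts at byte 13)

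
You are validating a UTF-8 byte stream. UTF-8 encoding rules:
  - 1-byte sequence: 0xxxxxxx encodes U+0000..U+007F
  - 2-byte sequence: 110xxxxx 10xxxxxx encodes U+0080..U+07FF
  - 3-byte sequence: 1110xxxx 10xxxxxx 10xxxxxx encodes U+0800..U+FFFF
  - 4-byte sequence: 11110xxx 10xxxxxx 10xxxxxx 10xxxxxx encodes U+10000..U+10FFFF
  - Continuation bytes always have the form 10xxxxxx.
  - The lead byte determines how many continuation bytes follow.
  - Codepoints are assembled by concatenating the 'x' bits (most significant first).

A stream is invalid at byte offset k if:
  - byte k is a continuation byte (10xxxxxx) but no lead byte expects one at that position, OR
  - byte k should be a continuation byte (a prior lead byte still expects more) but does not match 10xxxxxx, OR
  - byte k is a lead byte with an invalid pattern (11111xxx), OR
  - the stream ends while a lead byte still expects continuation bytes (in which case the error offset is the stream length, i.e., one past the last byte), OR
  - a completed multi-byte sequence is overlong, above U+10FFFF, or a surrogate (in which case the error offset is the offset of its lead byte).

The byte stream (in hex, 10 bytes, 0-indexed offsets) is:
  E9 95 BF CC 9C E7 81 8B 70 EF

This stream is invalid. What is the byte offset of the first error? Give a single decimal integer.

Byte[0]=E9: 3-byte lead, need 2 cont bytes. acc=0x9
Byte[1]=95: continuation. acc=(acc<<6)|0x15=0x255
Byte[2]=BF: continuation. acc=(acc<<6)|0x3F=0x957F
Completed: cp=U+957F (starts at byte 0)
Byte[3]=CC: 2-byte lead, need 1 cont bytes. acc=0xC
Byte[4]=9C: continuation. acc=(acc<<6)|0x1C=0x31C
Completed: cp=U+031C (starts at byte 3)
Byte[5]=E7: 3-byte lead, need 2 cont bytes. acc=0x7
Byte[6]=81: continuation. acc=(acc<<6)|0x01=0x1C1
Byte[7]=8B: continuation. acc=(acc<<6)|0x0B=0x704B
Completed: cp=U+704B (starts at byte 5)
Byte[8]=70: 1-byte ASCII. cp=U+0070
Byte[9]=EF: 3-byte lead, need 2 cont bytes. acc=0xF
Byte[10]: stream ended, expected continuation. INVALID

Answer: 10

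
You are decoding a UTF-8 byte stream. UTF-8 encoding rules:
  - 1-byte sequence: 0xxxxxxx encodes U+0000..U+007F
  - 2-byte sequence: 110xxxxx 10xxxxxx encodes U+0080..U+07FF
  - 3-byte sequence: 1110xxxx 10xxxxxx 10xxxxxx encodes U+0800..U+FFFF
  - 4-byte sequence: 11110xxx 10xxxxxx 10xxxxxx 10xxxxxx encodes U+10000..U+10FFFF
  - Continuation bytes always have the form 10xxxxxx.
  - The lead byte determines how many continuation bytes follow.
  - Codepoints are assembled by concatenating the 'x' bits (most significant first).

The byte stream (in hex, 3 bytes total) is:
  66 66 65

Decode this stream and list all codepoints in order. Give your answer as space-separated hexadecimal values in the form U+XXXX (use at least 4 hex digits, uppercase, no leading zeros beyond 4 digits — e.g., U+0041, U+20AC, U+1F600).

Answer: U+0066 U+0066 U+0065

Derivation:
Byte[0]=66: 1-byte ASCII. cp=U+0066
Byte[1]=66: 1-byte ASCII. cp=U+0066
Byte[2]=65: 1-byte ASCII. cp=U+0065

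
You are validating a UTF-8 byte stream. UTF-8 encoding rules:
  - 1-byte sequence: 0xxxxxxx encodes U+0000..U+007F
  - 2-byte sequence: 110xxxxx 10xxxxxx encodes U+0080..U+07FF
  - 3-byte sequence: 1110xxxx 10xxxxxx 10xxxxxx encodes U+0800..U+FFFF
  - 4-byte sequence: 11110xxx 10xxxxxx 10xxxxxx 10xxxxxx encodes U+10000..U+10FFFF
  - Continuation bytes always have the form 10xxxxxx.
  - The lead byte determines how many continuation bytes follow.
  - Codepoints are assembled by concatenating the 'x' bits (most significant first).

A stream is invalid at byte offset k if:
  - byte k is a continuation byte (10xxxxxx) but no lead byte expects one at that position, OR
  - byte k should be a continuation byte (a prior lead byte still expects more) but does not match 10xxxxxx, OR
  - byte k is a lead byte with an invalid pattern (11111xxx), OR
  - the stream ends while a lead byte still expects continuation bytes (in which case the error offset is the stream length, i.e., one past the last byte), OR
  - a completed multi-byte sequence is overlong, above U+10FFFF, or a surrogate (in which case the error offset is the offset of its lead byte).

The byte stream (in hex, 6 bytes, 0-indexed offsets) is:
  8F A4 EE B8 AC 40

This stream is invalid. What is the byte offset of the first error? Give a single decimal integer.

Answer: 0

Derivation:
Byte[0]=8F: INVALID lead byte (not 0xxx/110x/1110/11110)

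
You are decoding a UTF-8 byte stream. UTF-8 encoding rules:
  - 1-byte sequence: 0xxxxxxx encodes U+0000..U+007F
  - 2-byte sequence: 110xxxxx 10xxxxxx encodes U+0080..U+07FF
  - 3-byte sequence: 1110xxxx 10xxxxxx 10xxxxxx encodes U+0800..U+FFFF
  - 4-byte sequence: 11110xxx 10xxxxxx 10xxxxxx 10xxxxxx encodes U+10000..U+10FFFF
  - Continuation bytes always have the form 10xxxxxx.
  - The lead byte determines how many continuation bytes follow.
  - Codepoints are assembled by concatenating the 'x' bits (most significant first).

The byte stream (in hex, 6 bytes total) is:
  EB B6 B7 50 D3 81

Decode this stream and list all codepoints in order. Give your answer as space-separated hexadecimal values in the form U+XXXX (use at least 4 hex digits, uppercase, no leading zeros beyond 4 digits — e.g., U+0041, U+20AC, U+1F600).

Byte[0]=EB: 3-byte lead, need 2 cont bytes. acc=0xB
Byte[1]=B6: continuation. acc=(acc<<6)|0x36=0x2F6
Byte[2]=B7: continuation. acc=(acc<<6)|0x37=0xBDB7
Completed: cp=U+BDB7 (starts at byte 0)
Byte[3]=50: 1-byte ASCII. cp=U+0050
Byte[4]=D3: 2-byte lead, need 1 cont bytes. acc=0x13
Byte[5]=81: continuation. acc=(acc<<6)|0x01=0x4C1
Completed: cp=U+04C1 (starts at byte 4)

Answer: U+BDB7 U+0050 U+04C1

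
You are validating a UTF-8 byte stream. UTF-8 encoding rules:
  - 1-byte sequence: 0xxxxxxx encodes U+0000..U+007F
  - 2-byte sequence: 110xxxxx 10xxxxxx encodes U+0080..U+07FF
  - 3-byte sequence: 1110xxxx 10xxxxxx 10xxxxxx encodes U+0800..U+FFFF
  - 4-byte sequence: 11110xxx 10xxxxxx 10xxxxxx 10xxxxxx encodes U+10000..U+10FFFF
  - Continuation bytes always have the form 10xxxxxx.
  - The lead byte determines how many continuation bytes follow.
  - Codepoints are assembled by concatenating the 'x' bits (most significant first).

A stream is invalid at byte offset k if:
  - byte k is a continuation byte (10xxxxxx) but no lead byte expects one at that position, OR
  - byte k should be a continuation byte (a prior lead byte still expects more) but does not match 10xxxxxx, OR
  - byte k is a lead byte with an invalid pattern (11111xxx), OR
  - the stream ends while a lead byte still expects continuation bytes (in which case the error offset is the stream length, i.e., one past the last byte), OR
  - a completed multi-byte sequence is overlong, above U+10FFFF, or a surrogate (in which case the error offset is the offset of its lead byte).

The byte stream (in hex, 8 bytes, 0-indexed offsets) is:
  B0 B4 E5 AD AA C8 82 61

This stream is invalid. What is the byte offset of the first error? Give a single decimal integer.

Byte[0]=B0: INVALID lead byte (not 0xxx/110x/1110/11110)

Answer: 0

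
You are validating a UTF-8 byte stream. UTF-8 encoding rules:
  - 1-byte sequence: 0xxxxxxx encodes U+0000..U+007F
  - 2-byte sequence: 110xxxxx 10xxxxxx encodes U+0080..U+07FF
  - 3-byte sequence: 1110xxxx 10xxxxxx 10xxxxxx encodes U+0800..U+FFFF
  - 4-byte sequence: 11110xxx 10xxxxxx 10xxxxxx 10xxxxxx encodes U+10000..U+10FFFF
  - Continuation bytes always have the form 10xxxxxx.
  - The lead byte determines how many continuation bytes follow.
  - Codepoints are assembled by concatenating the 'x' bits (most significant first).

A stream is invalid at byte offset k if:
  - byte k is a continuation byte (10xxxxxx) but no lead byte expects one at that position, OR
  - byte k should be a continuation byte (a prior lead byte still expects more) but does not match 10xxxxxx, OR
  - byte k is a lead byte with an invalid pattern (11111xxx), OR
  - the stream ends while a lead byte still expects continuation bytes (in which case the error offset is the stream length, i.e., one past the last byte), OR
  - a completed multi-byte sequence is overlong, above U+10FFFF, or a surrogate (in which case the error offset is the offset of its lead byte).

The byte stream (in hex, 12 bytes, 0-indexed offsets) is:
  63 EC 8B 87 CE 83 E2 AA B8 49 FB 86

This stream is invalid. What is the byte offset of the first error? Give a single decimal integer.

Answer: 10

Derivation:
Byte[0]=63: 1-byte ASCII. cp=U+0063
Byte[1]=EC: 3-byte lead, need 2 cont bytes. acc=0xC
Byte[2]=8B: continuation. acc=(acc<<6)|0x0B=0x30B
Byte[3]=87: continuation. acc=(acc<<6)|0x07=0xC2C7
Completed: cp=U+C2C7 (starts at byte 1)
Byte[4]=CE: 2-byte lead, need 1 cont bytes. acc=0xE
Byte[5]=83: continuation. acc=(acc<<6)|0x03=0x383
Completed: cp=U+0383 (starts at byte 4)
Byte[6]=E2: 3-byte lead, need 2 cont bytes. acc=0x2
Byte[7]=AA: continuation. acc=(acc<<6)|0x2A=0xAA
Byte[8]=B8: continuation. acc=(acc<<6)|0x38=0x2AB8
Completed: cp=U+2AB8 (starts at byte 6)
Byte[9]=49: 1-byte ASCII. cp=U+0049
Byte[10]=FB: INVALID lead byte (not 0xxx/110x/1110/11110)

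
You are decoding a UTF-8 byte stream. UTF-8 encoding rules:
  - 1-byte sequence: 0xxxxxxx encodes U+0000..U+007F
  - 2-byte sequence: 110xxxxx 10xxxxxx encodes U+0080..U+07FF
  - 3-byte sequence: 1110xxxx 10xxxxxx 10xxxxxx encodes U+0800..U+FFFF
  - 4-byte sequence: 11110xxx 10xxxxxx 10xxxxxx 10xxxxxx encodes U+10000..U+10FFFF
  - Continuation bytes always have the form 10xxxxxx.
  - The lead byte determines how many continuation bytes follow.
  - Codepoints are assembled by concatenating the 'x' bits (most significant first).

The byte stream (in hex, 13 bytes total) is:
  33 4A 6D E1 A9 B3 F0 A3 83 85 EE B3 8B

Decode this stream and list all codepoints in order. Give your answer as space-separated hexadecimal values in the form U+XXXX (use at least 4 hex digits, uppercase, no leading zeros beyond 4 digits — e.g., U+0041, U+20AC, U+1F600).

Answer: U+0033 U+004A U+006D U+1A73 U+230C5 U+ECCB

Derivation:
Byte[0]=33: 1-byte ASCII. cp=U+0033
Byte[1]=4A: 1-byte ASCII. cp=U+004A
Byte[2]=6D: 1-byte ASCII. cp=U+006D
Byte[3]=E1: 3-byte lead, need 2 cont bytes. acc=0x1
Byte[4]=A9: continuation. acc=(acc<<6)|0x29=0x69
Byte[5]=B3: continuation. acc=(acc<<6)|0x33=0x1A73
Completed: cp=U+1A73 (starts at byte 3)
Byte[6]=F0: 4-byte lead, need 3 cont bytes. acc=0x0
Byte[7]=A3: continuation. acc=(acc<<6)|0x23=0x23
Byte[8]=83: continuation. acc=(acc<<6)|0x03=0x8C3
Byte[9]=85: continuation. acc=(acc<<6)|0x05=0x230C5
Completed: cp=U+230C5 (starts at byte 6)
Byte[10]=EE: 3-byte lead, need 2 cont bytes. acc=0xE
Byte[11]=B3: continuation. acc=(acc<<6)|0x33=0x3B3
Byte[12]=8B: continuation. acc=(acc<<6)|0x0B=0xECCB
Completed: cp=U+ECCB (starts at byte 10)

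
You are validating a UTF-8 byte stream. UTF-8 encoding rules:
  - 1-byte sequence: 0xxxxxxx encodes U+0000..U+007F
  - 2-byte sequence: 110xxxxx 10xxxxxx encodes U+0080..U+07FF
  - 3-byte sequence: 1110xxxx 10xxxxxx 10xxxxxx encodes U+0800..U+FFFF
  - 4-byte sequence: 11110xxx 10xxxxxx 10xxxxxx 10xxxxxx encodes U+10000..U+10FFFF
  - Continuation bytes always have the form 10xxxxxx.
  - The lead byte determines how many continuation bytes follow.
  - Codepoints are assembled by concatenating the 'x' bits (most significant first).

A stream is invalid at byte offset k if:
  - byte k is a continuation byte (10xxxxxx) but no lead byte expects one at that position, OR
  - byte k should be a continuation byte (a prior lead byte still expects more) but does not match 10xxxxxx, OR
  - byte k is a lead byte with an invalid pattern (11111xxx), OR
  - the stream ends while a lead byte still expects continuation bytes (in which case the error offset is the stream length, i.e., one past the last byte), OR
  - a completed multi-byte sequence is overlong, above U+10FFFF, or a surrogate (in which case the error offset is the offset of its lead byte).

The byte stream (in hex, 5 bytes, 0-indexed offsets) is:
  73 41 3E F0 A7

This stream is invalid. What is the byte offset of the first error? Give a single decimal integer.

Byte[0]=73: 1-byte ASCII. cp=U+0073
Byte[1]=41: 1-byte ASCII. cp=U+0041
Byte[2]=3E: 1-byte ASCII. cp=U+003E
Byte[3]=F0: 4-byte lead, need 3 cont bytes. acc=0x0
Byte[4]=A7: continuation. acc=(acc<<6)|0x27=0x27
Byte[5]: stream ended, expected continuation. INVALID

Answer: 5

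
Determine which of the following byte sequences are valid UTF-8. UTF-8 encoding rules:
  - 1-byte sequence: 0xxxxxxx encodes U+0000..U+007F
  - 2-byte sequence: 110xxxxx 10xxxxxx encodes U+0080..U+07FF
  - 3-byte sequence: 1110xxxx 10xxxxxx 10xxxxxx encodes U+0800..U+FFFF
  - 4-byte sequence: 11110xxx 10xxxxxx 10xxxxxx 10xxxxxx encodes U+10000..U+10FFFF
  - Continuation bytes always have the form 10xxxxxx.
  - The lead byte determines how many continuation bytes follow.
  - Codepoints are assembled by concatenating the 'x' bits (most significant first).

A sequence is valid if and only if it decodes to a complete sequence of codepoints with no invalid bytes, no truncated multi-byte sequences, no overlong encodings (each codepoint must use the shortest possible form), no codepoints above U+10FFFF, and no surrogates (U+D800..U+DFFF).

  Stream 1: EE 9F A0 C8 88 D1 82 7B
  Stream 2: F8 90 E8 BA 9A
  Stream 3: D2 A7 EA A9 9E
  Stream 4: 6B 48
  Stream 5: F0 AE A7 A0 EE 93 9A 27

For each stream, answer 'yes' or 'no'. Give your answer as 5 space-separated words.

Stream 1: decodes cleanly. VALID
Stream 2: error at byte offset 0. INVALID
Stream 3: decodes cleanly. VALID
Stream 4: decodes cleanly. VALID
Stream 5: decodes cleanly. VALID

Answer: yes no yes yes yes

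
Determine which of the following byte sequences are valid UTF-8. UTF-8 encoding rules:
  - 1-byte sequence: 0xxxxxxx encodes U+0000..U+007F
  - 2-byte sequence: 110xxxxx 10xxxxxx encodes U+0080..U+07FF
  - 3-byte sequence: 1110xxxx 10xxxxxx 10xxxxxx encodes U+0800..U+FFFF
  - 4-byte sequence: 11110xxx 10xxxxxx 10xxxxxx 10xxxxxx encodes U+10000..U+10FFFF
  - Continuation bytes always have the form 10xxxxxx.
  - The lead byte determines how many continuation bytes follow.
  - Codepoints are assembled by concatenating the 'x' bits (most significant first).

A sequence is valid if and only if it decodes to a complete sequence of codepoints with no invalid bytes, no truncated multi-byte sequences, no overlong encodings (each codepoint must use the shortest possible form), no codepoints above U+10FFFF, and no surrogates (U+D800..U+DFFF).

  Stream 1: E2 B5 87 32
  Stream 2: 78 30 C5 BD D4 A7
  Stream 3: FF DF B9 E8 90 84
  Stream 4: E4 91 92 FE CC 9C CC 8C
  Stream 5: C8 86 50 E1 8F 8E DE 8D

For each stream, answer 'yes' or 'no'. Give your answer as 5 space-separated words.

Answer: yes yes no no yes

Derivation:
Stream 1: decodes cleanly. VALID
Stream 2: decodes cleanly. VALID
Stream 3: error at byte offset 0. INVALID
Stream 4: error at byte offset 3. INVALID
Stream 5: decodes cleanly. VALID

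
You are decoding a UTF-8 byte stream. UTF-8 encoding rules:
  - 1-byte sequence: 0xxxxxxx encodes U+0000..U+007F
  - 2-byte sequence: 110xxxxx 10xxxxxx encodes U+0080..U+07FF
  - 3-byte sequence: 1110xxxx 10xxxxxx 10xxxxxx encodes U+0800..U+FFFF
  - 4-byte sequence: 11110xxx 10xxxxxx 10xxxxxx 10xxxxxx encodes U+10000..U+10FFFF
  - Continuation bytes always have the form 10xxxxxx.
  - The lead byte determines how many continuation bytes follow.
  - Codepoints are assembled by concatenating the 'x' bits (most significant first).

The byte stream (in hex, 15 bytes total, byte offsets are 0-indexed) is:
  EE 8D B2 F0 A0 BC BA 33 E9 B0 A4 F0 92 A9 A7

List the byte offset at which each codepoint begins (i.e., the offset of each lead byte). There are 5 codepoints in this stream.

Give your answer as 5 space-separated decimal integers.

Byte[0]=EE: 3-byte lead, need 2 cont bytes. acc=0xE
Byte[1]=8D: continuation. acc=(acc<<6)|0x0D=0x38D
Byte[2]=B2: continuation. acc=(acc<<6)|0x32=0xE372
Completed: cp=U+E372 (starts at byte 0)
Byte[3]=F0: 4-byte lead, need 3 cont bytes. acc=0x0
Byte[4]=A0: continuation. acc=(acc<<6)|0x20=0x20
Byte[5]=BC: continuation. acc=(acc<<6)|0x3C=0x83C
Byte[6]=BA: continuation. acc=(acc<<6)|0x3A=0x20F3A
Completed: cp=U+20F3A (starts at byte 3)
Byte[7]=33: 1-byte ASCII. cp=U+0033
Byte[8]=E9: 3-byte lead, need 2 cont bytes. acc=0x9
Byte[9]=B0: continuation. acc=(acc<<6)|0x30=0x270
Byte[10]=A4: continuation. acc=(acc<<6)|0x24=0x9C24
Completed: cp=U+9C24 (starts at byte 8)
Byte[11]=F0: 4-byte lead, need 3 cont bytes. acc=0x0
Byte[12]=92: continuation. acc=(acc<<6)|0x12=0x12
Byte[13]=A9: continuation. acc=(acc<<6)|0x29=0x4A9
Byte[14]=A7: continuation. acc=(acc<<6)|0x27=0x12A67
Completed: cp=U+12A67 (starts at byte 11)

Answer: 0 3 7 8 11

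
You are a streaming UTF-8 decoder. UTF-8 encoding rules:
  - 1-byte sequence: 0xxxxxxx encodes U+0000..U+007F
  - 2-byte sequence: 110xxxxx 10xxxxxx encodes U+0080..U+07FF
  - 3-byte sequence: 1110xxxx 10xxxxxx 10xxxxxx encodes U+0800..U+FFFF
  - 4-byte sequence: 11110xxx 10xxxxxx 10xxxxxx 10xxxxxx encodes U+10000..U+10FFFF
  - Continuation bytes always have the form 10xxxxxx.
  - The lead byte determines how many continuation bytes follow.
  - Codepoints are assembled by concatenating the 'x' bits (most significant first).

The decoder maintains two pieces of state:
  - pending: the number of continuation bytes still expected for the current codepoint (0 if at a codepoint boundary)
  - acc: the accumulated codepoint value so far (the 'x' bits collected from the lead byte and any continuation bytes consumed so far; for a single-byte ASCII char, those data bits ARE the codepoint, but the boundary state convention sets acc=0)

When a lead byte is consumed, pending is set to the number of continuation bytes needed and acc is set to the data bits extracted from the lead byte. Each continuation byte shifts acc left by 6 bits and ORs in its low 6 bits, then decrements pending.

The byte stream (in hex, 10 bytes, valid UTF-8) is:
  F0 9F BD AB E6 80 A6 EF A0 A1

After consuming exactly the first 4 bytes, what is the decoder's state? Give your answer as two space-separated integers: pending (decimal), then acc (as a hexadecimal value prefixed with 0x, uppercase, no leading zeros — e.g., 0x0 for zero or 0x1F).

Byte[0]=F0: 4-byte lead. pending=3, acc=0x0
Byte[1]=9F: continuation. acc=(acc<<6)|0x1F=0x1F, pending=2
Byte[2]=BD: continuation. acc=(acc<<6)|0x3D=0x7FD, pending=1
Byte[3]=AB: continuation. acc=(acc<<6)|0x2B=0x1FF6B, pending=0

Answer: 0 0x1FF6B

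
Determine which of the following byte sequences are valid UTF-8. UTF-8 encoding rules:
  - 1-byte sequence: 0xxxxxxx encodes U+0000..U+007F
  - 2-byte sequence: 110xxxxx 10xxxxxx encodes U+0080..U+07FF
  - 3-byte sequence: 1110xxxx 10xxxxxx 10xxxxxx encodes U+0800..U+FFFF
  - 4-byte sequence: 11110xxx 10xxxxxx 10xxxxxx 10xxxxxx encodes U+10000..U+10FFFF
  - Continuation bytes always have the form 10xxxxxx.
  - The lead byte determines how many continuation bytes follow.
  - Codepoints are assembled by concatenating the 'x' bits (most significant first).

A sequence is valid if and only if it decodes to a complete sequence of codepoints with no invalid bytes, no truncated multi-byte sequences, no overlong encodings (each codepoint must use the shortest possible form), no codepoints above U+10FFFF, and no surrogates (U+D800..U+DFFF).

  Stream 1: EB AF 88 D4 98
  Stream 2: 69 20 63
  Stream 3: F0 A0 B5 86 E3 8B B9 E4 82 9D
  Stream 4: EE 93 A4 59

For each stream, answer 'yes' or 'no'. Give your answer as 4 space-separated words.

Answer: yes yes yes yes

Derivation:
Stream 1: decodes cleanly. VALID
Stream 2: decodes cleanly. VALID
Stream 3: decodes cleanly. VALID
Stream 4: decodes cleanly. VALID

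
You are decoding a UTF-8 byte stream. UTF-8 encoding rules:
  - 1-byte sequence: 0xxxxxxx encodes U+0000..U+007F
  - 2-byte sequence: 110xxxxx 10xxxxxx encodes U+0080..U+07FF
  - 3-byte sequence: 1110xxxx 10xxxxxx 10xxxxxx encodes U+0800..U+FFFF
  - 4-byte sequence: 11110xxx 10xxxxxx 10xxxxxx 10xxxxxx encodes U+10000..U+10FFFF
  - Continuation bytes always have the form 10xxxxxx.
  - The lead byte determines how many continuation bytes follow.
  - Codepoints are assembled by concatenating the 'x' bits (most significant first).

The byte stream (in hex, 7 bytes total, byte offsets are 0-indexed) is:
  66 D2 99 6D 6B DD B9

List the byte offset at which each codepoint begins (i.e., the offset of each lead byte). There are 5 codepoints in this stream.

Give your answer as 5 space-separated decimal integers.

Byte[0]=66: 1-byte ASCII. cp=U+0066
Byte[1]=D2: 2-byte lead, need 1 cont bytes. acc=0x12
Byte[2]=99: continuation. acc=(acc<<6)|0x19=0x499
Completed: cp=U+0499 (starts at byte 1)
Byte[3]=6D: 1-byte ASCII. cp=U+006D
Byte[4]=6B: 1-byte ASCII. cp=U+006B
Byte[5]=DD: 2-byte lead, need 1 cont bytes. acc=0x1D
Byte[6]=B9: continuation. acc=(acc<<6)|0x39=0x779
Completed: cp=U+0779 (starts at byte 5)

Answer: 0 1 3 4 5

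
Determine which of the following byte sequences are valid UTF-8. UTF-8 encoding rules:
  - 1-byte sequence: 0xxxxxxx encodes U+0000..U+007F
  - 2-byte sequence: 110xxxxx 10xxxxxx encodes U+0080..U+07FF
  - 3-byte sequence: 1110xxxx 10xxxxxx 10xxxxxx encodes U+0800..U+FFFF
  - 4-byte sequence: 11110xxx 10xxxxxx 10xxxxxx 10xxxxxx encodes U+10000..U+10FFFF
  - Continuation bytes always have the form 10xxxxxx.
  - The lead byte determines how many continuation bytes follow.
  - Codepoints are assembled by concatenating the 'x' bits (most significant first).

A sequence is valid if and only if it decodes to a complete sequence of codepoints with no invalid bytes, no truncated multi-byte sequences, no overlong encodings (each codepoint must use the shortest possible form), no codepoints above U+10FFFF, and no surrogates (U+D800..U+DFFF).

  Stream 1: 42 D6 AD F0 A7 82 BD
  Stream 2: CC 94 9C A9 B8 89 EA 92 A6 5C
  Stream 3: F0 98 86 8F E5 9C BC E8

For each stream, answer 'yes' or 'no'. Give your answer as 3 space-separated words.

Stream 1: decodes cleanly. VALID
Stream 2: error at byte offset 2. INVALID
Stream 3: error at byte offset 8. INVALID

Answer: yes no no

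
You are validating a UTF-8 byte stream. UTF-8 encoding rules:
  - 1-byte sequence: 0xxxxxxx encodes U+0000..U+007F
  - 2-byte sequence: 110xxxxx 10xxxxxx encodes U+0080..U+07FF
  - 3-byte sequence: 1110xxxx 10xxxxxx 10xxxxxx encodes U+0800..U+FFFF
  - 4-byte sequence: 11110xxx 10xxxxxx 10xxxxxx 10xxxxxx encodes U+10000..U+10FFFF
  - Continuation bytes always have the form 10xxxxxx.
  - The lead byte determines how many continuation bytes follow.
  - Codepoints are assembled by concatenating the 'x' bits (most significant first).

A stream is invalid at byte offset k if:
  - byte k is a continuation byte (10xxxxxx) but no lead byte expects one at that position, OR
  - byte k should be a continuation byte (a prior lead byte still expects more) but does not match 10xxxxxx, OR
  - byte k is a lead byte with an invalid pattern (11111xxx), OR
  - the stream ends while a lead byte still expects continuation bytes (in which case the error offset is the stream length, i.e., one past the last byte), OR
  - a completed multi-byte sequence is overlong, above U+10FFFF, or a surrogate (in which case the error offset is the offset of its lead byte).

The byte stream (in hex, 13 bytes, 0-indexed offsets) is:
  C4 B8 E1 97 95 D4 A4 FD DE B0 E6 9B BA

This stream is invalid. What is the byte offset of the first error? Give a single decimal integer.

Byte[0]=C4: 2-byte lead, need 1 cont bytes. acc=0x4
Byte[1]=B8: continuation. acc=(acc<<6)|0x38=0x138
Completed: cp=U+0138 (starts at byte 0)
Byte[2]=E1: 3-byte lead, need 2 cont bytes. acc=0x1
Byte[3]=97: continuation. acc=(acc<<6)|0x17=0x57
Byte[4]=95: continuation. acc=(acc<<6)|0x15=0x15D5
Completed: cp=U+15D5 (starts at byte 2)
Byte[5]=D4: 2-byte lead, need 1 cont bytes. acc=0x14
Byte[6]=A4: continuation. acc=(acc<<6)|0x24=0x524
Completed: cp=U+0524 (starts at byte 5)
Byte[7]=FD: INVALID lead byte (not 0xxx/110x/1110/11110)

Answer: 7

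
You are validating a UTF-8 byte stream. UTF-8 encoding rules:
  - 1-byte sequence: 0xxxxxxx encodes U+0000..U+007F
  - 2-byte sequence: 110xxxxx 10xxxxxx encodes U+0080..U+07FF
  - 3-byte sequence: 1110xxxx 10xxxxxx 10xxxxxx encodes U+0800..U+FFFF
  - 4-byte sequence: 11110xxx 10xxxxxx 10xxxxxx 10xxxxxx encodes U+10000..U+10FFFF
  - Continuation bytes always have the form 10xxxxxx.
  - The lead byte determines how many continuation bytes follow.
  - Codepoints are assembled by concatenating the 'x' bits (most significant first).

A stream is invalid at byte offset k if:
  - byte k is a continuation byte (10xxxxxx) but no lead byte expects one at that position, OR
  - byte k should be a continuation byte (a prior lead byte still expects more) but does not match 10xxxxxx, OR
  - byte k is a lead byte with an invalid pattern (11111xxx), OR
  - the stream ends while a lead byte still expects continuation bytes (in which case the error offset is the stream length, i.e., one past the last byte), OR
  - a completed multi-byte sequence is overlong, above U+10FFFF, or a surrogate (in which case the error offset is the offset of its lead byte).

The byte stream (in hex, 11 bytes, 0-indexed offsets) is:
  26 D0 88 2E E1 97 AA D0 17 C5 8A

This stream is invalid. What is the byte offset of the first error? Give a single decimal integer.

Byte[0]=26: 1-byte ASCII. cp=U+0026
Byte[1]=D0: 2-byte lead, need 1 cont bytes. acc=0x10
Byte[2]=88: continuation. acc=(acc<<6)|0x08=0x408
Completed: cp=U+0408 (starts at byte 1)
Byte[3]=2E: 1-byte ASCII. cp=U+002E
Byte[4]=E1: 3-byte lead, need 2 cont bytes. acc=0x1
Byte[5]=97: continuation. acc=(acc<<6)|0x17=0x57
Byte[6]=AA: continuation. acc=(acc<<6)|0x2A=0x15EA
Completed: cp=U+15EA (starts at byte 4)
Byte[7]=D0: 2-byte lead, need 1 cont bytes. acc=0x10
Byte[8]=17: expected 10xxxxxx continuation. INVALID

Answer: 8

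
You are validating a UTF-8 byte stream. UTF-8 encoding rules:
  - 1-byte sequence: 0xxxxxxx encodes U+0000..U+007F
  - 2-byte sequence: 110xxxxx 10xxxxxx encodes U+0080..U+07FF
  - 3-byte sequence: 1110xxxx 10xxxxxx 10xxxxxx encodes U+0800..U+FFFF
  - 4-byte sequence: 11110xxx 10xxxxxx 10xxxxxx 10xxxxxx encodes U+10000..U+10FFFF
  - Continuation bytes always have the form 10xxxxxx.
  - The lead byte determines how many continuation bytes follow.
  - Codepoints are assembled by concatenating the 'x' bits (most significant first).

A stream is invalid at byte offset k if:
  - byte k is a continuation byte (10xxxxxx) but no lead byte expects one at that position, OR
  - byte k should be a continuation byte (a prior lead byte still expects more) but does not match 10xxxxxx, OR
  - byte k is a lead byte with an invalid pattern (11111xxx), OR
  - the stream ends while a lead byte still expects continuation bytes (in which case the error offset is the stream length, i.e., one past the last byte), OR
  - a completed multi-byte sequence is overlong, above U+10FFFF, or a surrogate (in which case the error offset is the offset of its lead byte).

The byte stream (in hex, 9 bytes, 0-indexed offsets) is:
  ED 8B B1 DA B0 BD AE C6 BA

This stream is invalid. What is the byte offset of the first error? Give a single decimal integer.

Byte[0]=ED: 3-byte lead, need 2 cont bytes. acc=0xD
Byte[1]=8B: continuation. acc=(acc<<6)|0x0B=0x34B
Byte[2]=B1: continuation. acc=(acc<<6)|0x31=0xD2F1
Completed: cp=U+D2F1 (starts at byte 0)
Byte[3]=DA: 2-byte lead, need 1 cont bytes. acc=0x1A
Byte[4]=B0: continuation. acc=(acc<<6)|0x30=0x6B0
Completed: cp=U+06B0 (starts at byte 3)
Byte[5]=BD: INVALID lead byte (not 0xxx/110x/1110/11110)

Answer: 5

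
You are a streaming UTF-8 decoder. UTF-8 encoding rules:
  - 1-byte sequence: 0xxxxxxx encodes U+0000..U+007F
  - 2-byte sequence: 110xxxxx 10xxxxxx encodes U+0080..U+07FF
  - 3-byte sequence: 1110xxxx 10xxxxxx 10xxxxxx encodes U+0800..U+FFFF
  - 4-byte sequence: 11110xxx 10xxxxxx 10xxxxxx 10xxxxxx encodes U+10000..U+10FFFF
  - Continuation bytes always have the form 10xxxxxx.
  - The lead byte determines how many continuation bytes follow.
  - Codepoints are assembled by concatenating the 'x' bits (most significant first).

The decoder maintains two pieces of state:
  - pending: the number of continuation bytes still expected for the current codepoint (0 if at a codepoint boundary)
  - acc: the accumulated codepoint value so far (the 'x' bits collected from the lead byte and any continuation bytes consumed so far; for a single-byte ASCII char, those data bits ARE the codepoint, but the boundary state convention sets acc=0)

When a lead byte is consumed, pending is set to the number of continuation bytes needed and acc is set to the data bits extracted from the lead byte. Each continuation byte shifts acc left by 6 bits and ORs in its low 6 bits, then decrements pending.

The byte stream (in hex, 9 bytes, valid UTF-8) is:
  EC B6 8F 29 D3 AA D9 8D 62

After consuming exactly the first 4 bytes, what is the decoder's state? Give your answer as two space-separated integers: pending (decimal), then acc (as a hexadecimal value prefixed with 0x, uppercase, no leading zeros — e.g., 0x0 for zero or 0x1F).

Byte[0]=EC: 3-byte lead. pending=2, acc=0xC
Byte[1]=B6: continuation. acc=(acc<<6)|0x36=0x336, pending=1
Byte[2]=8F: continuation. acc=(acc<<6)|0x0F=0xCD8F, pending=0
Byte[3]=29: 1-byte. pending=0, acc=0x0

Answer: 0 0x0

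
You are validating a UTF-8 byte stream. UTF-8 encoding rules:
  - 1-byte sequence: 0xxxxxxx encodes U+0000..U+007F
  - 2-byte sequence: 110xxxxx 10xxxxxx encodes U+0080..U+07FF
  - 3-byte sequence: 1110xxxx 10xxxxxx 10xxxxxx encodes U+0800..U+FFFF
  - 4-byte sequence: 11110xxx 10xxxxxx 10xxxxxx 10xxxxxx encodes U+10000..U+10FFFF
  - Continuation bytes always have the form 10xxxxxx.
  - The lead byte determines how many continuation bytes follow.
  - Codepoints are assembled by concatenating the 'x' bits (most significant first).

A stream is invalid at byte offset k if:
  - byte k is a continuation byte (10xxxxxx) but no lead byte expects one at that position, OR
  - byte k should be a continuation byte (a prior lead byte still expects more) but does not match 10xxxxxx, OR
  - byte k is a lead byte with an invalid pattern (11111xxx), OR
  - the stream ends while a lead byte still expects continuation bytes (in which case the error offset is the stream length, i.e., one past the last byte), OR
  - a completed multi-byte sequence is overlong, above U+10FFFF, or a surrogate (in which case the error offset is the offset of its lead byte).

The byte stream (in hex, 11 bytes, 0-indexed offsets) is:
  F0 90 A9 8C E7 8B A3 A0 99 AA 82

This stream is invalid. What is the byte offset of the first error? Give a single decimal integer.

Answer: 7

Derivation:
Byte[0]=F0: 4-byte lead, need 3 cont bytes. acc=0x0
Byte[1]=90: continuation. acc=(acc<<6)|0x10=0x10
Byte[2]=A9: continuation. acc=(acc<<6)|0x29=0x429
Byte[3]=8C: continuation. acc=(acc<<6)|0x0C=0x10A4C
Completed: cp=U+10A4C (starts at byte 0)
Byte[4]=E7: 3-byte lead, need 2 cont bytes. acc=0x7
Byte[5]=8B: continuation. acc=(acc<<6)|0x0B=0x1CB
Byte[6]=A3: continuation. acc=(acc<<6)|0x23=0x72E3
Completed: cp=U+72E3 (starts at byte 4)
Byte[7]=A0: INVALID lead byte (not 0xxx/110x/1110/11110)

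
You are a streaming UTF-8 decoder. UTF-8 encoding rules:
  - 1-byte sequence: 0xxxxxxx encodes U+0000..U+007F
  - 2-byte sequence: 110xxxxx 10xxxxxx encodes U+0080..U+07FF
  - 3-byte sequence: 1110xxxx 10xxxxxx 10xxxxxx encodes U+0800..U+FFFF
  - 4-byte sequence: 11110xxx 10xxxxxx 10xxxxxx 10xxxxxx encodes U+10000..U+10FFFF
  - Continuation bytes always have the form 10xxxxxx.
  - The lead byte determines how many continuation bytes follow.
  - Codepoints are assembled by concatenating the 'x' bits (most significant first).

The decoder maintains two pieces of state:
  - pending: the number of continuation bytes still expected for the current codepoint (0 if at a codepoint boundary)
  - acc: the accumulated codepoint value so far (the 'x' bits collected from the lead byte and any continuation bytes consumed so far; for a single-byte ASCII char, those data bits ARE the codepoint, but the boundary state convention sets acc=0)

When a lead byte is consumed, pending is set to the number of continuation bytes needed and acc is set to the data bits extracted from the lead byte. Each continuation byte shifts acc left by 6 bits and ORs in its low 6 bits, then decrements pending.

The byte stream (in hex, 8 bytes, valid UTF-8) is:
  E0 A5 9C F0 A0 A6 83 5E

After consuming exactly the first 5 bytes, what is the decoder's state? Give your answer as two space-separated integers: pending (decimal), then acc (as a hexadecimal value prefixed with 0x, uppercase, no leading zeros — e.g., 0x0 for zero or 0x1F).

Answer: 2 0x20

Derivation:
Byte[0]=E0: 3-byte lead. pending=2, acc=0x0
Byte[1]=A5: continuation. acc=(acc<<6)|0x25=0x25, pending=1
Byte[2]=9C: continuation. acc=(acc<<6)|0x1C=0x95C, pending=0
Byte[3]=F0: 4-byte lead. pending=3, acc=0x0
Byte[4]=A0: continuation. acc=(acc<<6)|0x20=0x20, pending=2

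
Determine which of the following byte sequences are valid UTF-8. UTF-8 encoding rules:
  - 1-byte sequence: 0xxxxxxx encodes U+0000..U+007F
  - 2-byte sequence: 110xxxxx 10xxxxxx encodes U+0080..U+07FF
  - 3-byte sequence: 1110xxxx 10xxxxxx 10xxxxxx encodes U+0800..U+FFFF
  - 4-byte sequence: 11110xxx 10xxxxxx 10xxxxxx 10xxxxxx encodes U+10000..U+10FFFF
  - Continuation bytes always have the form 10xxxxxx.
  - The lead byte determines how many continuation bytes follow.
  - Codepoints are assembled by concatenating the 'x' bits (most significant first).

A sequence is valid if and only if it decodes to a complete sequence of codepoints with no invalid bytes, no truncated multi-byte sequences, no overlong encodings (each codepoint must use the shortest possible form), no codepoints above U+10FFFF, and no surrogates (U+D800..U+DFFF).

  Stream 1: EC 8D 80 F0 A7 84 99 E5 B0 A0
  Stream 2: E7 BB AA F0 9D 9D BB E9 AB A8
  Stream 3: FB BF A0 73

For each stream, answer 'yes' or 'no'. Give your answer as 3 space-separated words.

Answer: yes yes no

Derivation:
Stream 1: decodes cleanly. VALID
Stream 2: decodes cleanly. VALID
Stream 3: error at byte offset 0. INVALID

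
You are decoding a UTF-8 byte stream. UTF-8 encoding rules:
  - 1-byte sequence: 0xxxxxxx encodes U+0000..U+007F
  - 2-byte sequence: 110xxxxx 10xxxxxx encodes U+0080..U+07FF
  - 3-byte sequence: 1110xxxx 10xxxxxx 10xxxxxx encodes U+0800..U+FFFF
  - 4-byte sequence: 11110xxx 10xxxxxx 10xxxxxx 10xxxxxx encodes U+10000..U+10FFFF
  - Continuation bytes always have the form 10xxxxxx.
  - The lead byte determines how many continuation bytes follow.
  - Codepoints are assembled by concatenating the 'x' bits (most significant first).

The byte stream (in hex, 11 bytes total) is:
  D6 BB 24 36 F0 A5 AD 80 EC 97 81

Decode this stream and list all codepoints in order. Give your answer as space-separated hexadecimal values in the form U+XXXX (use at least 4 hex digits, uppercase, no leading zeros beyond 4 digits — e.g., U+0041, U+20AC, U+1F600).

Byte[0]=D6: 2-byte lead, need 1 cont bytes. acc=0x16
Byte[1]=BB: continuation. acc=(acc<<6)|0x3B=0x5BB
Completed: cp=U+05BB (starts at byte 0)
Byte[2]=24: 1-byte ASCII. cp=U+0024
Byte[3]=36: 1-byte ASCII. cp=U+0036
Byte[4]=F0: 4-byte lead, need 3 cont bytes. acc=0x0
Byte[5]=A5: continuation. acc=(acc<<6)|0x25=0x25
Byte[6]=AD: continuation. acc=(acc<<6)|0x2D=0x96D
Byte[7]=80: continuation. acc=(acc<<6)|0x00=0x25B40
Completed: cp=U+25B40 (starts at byte 4)
Byte[8]=EC: 3-byte lead, need 2 cont bytes. acc=0xC
Byte[9]=97: continuation. acc=(acc<<6)|0x17=0x317
Byte[10]=81: continuation. acc=(acc<<6)|0x01=0xC5C1
Completed: cp=U+C5C1 (starts at byte 8)

Answer: U+05BB U+0024 U+0036 U+25B40 U+C5C1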